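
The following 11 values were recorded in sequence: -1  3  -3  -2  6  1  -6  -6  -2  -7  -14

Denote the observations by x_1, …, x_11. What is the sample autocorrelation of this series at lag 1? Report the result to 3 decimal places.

0.303

Mean x̄ = (-1 + 3 − 3 − 2 + 6 + 1 − 6 − 6 − 2 − 7 − 14)/11 = -2.8182
Numerator Σ_{t=1}^{10}(x_t−x̄)(x_{t+1}−x̄) = 88.9669
Denominator Σ(x_t−x̄)² = 293.6364
r_1 = 88.9669 / 293.6364 = 0.303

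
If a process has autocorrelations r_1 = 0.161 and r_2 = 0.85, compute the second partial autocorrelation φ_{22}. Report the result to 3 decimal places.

φ_{22} = (r_2 − r_1²) / (1 − r_1²)
r_1² = (0.161)² = 0.025921
Numerator = 0.85 − 0.0259 = 0.8241; denominator = 1 − 0.0259 = 0.9741
φ_{22} = 0.8241 / 0.9741 = 0.846

0.846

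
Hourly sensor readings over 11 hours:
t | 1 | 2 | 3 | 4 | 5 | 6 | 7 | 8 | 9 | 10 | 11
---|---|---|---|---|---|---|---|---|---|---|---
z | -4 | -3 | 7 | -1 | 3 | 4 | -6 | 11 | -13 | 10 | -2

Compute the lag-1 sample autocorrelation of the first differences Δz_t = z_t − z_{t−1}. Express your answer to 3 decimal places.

First differences Δz: 1, 10, -8, 4, 1, -10, 17, -24, 23, -12
Mean of differences = 0.2000
Numerator Σ(Δz_t−Δz̄)(Δz_{t+1}−Δz̄) = -1516.6400
Denominator Σ(Δz_t−Δz̄)² = 1819.6000
r_1(Δz) = -1516.6400 / 1819.6000 = -0.834

-0.834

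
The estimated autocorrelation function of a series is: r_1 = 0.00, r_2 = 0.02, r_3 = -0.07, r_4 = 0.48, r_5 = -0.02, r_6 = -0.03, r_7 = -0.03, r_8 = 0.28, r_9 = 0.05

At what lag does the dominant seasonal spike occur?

The largest autocorrelation is r_4 = 0.48, with a weaker echo at lag 8 (0.28); the remaining lags stay at or below 0.05.
The dominant spike at lag 4 indicates a seasonal period of 4.

4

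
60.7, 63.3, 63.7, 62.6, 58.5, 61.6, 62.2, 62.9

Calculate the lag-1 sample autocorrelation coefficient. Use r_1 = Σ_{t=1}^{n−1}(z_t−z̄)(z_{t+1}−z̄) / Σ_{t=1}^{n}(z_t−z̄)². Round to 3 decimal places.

0.047

Mean z̄ = (60.7 + 63.3 + 63.7 + 62.6 + 58.5 + 61.6 + 62.2 + 62.9)/8 = 61.9375
Σ(z_t−z̄)(z_{t+1}−z̄) = (-1.6861) + (2.4014) + (1.1677) + (-2.2773) + (1.1602) + (-0.0886) + (0.2527) = 0.9298
Denominator Σ(z_t−z̄)² = 19.8588
r_1 = 0.9298 / 19.8588 = 0.047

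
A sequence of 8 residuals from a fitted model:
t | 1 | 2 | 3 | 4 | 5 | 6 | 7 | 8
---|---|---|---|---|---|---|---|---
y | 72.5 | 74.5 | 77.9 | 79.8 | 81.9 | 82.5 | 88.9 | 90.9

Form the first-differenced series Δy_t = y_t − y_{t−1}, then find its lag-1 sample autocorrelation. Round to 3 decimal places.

-0.468

First differences Δy: 2.0, 3.4, 1.9, 2.1, 0.6, 6.4, 2.0
Mean of differences = 2.6286
Numerator Σ(Δy_t−Δȳ)(Δy_{t+1}−Δȳ) = -9.6108
Denominator Σ(Δy_t−Δȳ)² = 20.5343
r_1(Δy) = -9.6108 / 20.5343 = -0.468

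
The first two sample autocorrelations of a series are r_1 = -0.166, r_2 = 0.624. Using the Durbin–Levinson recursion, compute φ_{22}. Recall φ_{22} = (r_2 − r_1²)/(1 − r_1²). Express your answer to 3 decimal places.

φ_{22} = (r_2 − r_1²) / (1 − r_1²)
r_1² = (-0.166)² = 0.027556
Numerator = 0.624 − 0.0276 = 0.5964; denominator = 1 − 0.0276 = 0.9724
φ_{22} = 0.5964 / 0.9724 = 0.613

0.613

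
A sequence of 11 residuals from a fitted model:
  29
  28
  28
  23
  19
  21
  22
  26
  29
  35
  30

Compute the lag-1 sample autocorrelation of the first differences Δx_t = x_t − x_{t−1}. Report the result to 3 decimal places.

0.130

First differences Δx: -1, 0, -5, -4, 2, 1, 4, 3, 6, -5
Mean of differences = 0.1000
Numerator Σ(Δx_t−Δx̄)(Δx_{t+1}−Δx̄) = 17.2900
Denominator Σ(Δx_t−Δx̄)² = 132.9000
r_1(Δx) = 17.2900 / 132.9000 = 0.130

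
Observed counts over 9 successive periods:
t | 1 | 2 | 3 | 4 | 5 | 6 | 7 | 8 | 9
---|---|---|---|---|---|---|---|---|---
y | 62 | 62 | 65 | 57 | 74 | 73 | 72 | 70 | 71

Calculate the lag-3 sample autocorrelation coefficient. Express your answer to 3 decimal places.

Mean ȳ = (62 + 62 + 65 + 57 + 74 + 73 + 72 + 70 + 71)/9 = 67.3333
Σ(y_t−ȳ)(y_{t+3}−ȳ) = (55.1111) + (-35.5556) + (-13.2222) + (-48.2222) + (17.7778) + (20.7778) = -3.3333
Denominator Σ(y_t−ȳ)² = 288.0000
r_3 = -3.3333 / 288.0000 = -0.012

-0.012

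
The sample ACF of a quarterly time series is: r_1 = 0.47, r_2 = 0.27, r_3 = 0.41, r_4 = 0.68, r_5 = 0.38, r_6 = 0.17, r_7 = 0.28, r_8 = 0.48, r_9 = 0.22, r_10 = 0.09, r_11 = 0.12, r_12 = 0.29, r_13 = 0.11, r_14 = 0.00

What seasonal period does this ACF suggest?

The largest autocorrelation is r_4 = 0.68, with a weaker echo at lag 8 (0.48); the remaining lags stay at or below 0.47. The elevated value at lag 1 (0.47), dropping to 0.27 at lag 2, reflects decaying short-term dependence rather than seasonality.
The dominant spike at lag 4 indicates a seasonal period of 4.

4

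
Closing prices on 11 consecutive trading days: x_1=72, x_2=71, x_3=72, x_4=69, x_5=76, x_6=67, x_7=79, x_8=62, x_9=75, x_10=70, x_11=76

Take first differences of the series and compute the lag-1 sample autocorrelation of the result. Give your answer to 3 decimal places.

First differences Δx: -1, 1, -3, 7, -9, 12, -17, 13, -5, 6
Mean of differences = 0.4000
Numerator Σ(Δx_t−Δx̄)(Δx_{t+1}−Δx̄) = -715.7600
Denominator Σ(Δx_t−Δx̄)² = 802.4000
r_1(Δx) = -715.7600 / 802.4000 = -0.892

-0.892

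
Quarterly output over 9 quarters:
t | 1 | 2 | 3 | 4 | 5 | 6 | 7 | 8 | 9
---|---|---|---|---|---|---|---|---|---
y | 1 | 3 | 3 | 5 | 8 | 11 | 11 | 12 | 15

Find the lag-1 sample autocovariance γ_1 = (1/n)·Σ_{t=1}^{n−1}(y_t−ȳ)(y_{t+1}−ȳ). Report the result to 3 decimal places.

13.654

Mean ȳ = (1 + 3 + 3 + 5 + 8 + 11 + 11 + 12 + 15)/9 = 7.6667
Σ_{t=1}^{8}(y_t−ȳ)(y_{t+1}−ȳ) = 122.8889
γ_1 = 122.8889 / 9 = 13.654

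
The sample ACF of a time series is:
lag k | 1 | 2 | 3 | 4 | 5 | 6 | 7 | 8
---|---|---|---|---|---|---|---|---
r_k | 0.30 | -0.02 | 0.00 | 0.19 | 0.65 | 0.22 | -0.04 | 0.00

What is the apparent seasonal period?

The largest autocorrelation is r_5 = 0.65; the remaining lags stay at or below 0.30.
The dominant spike at lag 5 indicates a seasonal period of 5.

5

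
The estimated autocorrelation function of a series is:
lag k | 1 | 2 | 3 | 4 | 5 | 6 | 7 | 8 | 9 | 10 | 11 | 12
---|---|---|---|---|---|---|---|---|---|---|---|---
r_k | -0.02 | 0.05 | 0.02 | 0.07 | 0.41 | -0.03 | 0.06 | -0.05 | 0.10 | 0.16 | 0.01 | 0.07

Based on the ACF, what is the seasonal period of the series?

5

The largest autocorrelation is r_5 = 0.41, with a weaker echo at lag 10 (0.16); the remaining lags stay at or below 0.10.
The dominant spike at lag 5 indicates a seasonal period of 5.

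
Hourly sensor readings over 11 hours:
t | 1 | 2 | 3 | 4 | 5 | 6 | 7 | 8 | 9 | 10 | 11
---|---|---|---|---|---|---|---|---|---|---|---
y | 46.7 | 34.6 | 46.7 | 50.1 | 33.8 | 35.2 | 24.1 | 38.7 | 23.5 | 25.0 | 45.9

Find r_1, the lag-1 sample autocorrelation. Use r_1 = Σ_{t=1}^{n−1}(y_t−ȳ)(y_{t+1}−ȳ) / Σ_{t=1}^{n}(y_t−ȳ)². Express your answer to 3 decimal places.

Mean ȳ = (46.7 + 34.6 + 46.7 + 50.1 + 33.8 + 35.2 + 24.1 + 38.7 + 23.5 + 25.0 + 45.9)/11 = 36.7545
Numerator Σ_{t=1}^{10}(y_t−ȳ)(y_{t+1}−ȳ) = 72.6016
Denominator Σ(y_t−ȳ)² = 953.1273
r_1 = 72.6016 / 953.1273 = 0.076

0.076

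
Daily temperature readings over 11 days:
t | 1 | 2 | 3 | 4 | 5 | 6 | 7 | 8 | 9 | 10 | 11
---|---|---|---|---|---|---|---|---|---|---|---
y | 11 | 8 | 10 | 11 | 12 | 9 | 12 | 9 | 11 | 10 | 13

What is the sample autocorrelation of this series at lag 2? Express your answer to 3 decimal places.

0.186

Mean ȳ = (11 + 8 + 10 + 11 + 12 + 9 + 12 + 9 + 11 + 10 + 13)/11 = 10.5455
Numerator Σ_{t=1}^{9}(y_t−ȳ)(y_{t+2}−ȳ) = 4.2231
Denominator Σ(y_t−ȳ)² = 22.7273
r_2 = 4.2231 / 22.7273 = 0.186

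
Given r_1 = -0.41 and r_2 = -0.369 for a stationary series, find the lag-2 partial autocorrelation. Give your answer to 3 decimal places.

φ_{22} = (r_2 − r_1²) / (1 − r_1²)
r_1² = (-0.41)² = 0.1681
Numerator = -0.369 − 0.1681 = -0.5371; denominator = 1 − 0.1681 = 0.8319
φ_{22} = -0.5371 / 0.8319 = -0.646

-0.646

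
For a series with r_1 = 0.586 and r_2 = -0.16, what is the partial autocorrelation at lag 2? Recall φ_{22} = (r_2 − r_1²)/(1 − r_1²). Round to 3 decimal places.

-0.767

φ_{22} = (r_2 − r_1²) / (1 − r_1²)
r_1² = (0.586)² = 0.343396
Numerator = -0.16 − 0.3434 = -0.5034; denominator = 1 − 0.3434 = 0.6566
φ_{22} = -0.5034 / 0.6566 = -0.767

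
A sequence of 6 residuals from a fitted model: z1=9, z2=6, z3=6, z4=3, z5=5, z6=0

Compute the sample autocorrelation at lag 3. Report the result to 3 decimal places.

-0.279

Mean z̄ = (9 + 6 + 6 + 3 + 5 + 0)/6 = 4.8333
Deviations from mean: 4.1667, 1.1667, 1.1667, -1.8333, 0.1667, -4.8333
Σ(z_t−z̄)(z_{t+3}−z̄) = (-7.6389) + (0.1944) + (-5.6389) = -13.0833
Denominator Σ(z_t−z̄)² = 46.8333
r_3 = -13.0833 / 46.8333 = -0.279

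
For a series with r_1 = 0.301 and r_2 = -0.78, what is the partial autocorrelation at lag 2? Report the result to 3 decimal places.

φ_{22} = (r_2 − r_1²) / (1 − r_1²)
r_1² = (0.301)² = 0.090601
Numerator = -0.78 − 0.0906 = -0.8706; denominator = 1 − 0.0906 = 0.9094
φ_{22} = -0.8706 / 0.9094 = -0.957

-0.957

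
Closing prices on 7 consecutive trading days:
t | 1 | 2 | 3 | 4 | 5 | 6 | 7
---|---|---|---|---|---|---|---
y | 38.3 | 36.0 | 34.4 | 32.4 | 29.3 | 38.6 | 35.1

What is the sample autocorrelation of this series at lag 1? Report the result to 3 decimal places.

Mean ȳ = (38.3 + 36.0 + 34.4 + 32.4 + 29.3 + 38.6 + 35.1)/7 = 34.8714
Deviations from mean: 3.4286, 1.1286, -0.4714, -2.4714, -5.5714, 3.7286, 0.2286
Σ(y_t−ȳ)(y_{t+1}−ȳ) = (3.8694) + (-0.5320) + (1.1651) + (13.7694) + (-20.7735) + (0.8522) = -1.6494
Denominator Σ(y_t−ȳ)² = 64.3543
r_1 = -1.6494 / 64.3543 = -0.026

-0.026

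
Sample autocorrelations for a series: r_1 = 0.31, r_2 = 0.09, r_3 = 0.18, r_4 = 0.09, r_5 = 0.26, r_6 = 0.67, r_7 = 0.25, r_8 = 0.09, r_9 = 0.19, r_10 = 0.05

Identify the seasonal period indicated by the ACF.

6

The largest autocorrelation is r_6 = 0.67; the remaining lags stay at or below 0.31. The elevated value at lag 1 (0.31), dropping to 0.09 at lag 2, reflects decaying short-term dependence rather than seasonality.
The dominant spike at lag 6 indicates a seasonal period of 6.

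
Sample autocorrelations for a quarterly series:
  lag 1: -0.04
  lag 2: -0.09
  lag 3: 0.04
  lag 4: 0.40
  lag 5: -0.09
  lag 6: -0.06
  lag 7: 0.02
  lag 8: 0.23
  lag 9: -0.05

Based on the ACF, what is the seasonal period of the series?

The largest autocorrelation is r_4 = 0.40, with a weaker echo at lag 8 (0.23); the remaining lags stay at or below 0.04.
The dominant spike at lag 4 indicates a seasonal period of 4.

4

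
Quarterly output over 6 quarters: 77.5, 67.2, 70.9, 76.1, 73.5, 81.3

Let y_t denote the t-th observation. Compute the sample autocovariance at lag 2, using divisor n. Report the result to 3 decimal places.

Mean ȳ = (77.5 + 67.2 + 70.9 + 76.1 + 73.5 + 81.3)/6 = 74.4167
Σ_{t=1}^{4}(y_t−ȳ)(y_{t+2}−ȳ) = -8.1806
γ_2 = -8.1806 / 6 = -1.363

-1.363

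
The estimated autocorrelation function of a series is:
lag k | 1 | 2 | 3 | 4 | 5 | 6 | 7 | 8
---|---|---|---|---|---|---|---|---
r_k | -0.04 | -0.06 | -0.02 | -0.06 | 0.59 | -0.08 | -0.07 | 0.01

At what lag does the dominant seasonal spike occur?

The largest autocorrelation is r_5 = 0.59; the remaining lags stay at or below 0.01.
The dominant spike at lag 5 indicates a seasonal period of 5.

5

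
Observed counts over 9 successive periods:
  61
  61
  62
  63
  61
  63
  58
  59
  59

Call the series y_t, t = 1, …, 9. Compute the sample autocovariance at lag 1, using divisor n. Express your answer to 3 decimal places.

0.661

Mean ȳ = (61 + 61 + 62 + 63 + 61 + 63 + 58 + 59 + 59)/9 = 60.7778
Σ_{t=1}^{8}(y_t−ȳ)(y_{t+1}−ȳ) = 5.9506
γ_1 = 5.9506 / 9 = 0.661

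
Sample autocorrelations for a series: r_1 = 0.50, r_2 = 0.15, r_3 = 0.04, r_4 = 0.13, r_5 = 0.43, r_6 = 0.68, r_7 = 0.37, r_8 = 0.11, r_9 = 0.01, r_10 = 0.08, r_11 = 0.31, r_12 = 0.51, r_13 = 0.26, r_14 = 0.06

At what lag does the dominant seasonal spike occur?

The largest autocorrelation is r_6 = 0.68, with a weaker echo at lag 12 (0.51); the remaining lags stay at or below 0.50. The elevated value at lag 1 (0.50), dropping to 0.15 at lag 2, reflects decaying short-term dependence rather than seasonality.
The dominant spike at lag 6 indicates a seasonal period of 6.

6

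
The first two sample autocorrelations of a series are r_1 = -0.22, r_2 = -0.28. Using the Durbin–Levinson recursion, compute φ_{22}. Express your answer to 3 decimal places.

-0.345

φ_{22} = (r_2 − r_1²) / (1 − r_1²)
r_1² = (-0.22)² = 0.0484
Numerator = -0.28 − 0.0484 = -0.3284; denominator = 1 − 0.0484 = 0.9516
φ_{22} = -0.3284 / 0.9516 = -0.345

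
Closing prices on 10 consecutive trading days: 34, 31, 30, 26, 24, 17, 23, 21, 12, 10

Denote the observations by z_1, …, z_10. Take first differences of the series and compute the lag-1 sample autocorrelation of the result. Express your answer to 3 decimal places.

-0.334

First differences Δz: -3, -1, -4, -2, -7, 6, -2, -9, -2
Mean of differences = -2.6667
Numerator Σ(Δz_t−Δz̄)(Δz_{t+1}−Δz̄) = -46.7778
Denominator Σ(Δz_t−Δz̄)² = 140.0000
r_1(Δz) = -46.7778 / 140.0000 = -0.334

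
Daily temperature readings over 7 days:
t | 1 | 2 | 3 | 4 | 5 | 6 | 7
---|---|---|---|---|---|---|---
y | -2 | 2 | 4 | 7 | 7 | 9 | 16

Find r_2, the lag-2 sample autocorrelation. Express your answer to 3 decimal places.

Mean ȳ = (-2 + 2 + 4 + 7 + 7 + 9 + 16)/7 = 6.1429
Deviations from mean: -8.1429, -4.1429, -2.1429, 0.8571, 0.8571, 2.8571, 9.8571
Σ(y_t−ȳ)(y_{t+2}−ȳ) = (17.4490) + (-3.5510) + (-1.8367) + (2.4490) + (8.4490) = 22.9592
Denominator Σ(y_t−ȳ)² = 194.8571
r_2 = 22.9592 / 194.8571 = 0.118

0.118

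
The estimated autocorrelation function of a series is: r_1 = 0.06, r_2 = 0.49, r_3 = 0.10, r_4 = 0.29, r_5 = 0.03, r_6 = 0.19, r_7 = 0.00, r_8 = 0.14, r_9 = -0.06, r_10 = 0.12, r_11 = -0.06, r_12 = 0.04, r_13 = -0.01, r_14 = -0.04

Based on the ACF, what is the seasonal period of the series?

2

The largest autocorrelation is r_2 = 0.49, with weaker echoes at lags 4 (0.29) and 6 (0.19); the remaining lags stay at or below 0.14.
The dominant spike at lag 2 indicates a seasonal period of 2.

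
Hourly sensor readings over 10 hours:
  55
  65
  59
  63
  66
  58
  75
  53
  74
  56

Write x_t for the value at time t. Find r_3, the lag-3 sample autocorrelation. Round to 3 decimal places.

Mean x̄ = (55 + 65 + 59 + 63 + 66 + 58 + 75 + 53 + 74 + 56)/10 = 62.4000
Σ(x_t−x̄)(x_{t+3}−x̄) = (-4.4400) + (9.3600) + (14.9600) + (7.5600) + (-33.8400) + (-51.0400) + (-80.6400) = -138.0800
Denominator Σ(x_t−x̄)² = 528.4000
r_3 = -138.0800 / 528.4000 = -0.261

-0.261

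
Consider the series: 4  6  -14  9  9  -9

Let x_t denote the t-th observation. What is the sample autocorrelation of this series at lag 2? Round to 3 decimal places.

Mean x̄ = (4 + 6 − 14 + 9 + 9 − 9)/6 = 0.8333
Σ(x_t−x̄)(x_{t+2}−x̄) = (-46.9722) + (42.1944) + (-121.1389) + (-80.3056) = -206.2222
Denominator Σ(x_t−x̄)² = 486.8333
r_2 = -206.2222 / 486.8333 = -0.424

-0.424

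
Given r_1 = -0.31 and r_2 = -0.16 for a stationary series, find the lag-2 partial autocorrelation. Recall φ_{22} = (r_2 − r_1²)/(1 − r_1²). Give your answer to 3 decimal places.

φ_{22} = (r_2 − r_1²) / (1 − r_1²)
r_1² = (-0.31)² = 0.0961
Numerator = -0.16 − 0.0961 = -0.2561; denominator = 1 − 0.0961 = 0.9039
φ_{22} = -0.2561 / 0.9039 = -0.283

-0.283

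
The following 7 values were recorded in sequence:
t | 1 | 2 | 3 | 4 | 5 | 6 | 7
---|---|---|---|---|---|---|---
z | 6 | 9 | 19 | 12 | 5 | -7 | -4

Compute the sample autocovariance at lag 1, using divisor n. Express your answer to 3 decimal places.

36.601

Mean z̄ = (6 + 9 + 19 + 12 + 5 − 7 − 4)/7 = 5.7143
Deviations: 0.2857, 3.2857, 13.2857, 6.2857, -0.7143, -12.7143, -9.7143
Σ_{t=1}^{6}(z_t−z̄)(z_{t+1}−z̄) = 256.2041
γ_1 = 256.2041 / 7 = 36.601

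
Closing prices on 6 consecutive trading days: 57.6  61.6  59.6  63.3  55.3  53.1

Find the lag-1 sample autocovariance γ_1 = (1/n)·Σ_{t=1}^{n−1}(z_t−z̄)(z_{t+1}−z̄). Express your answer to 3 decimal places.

1.383

Mean z̄ = (57.6 + 61.6 + 59.6 + 63.3 + 55.3 + 53.1)/6 = 58.4167
Σ_{t=1}^{5}(z_t−z̄)(z_{t+1}−z̄) = 8.2964
γ_1 = 8.2964 / 6 = 1.383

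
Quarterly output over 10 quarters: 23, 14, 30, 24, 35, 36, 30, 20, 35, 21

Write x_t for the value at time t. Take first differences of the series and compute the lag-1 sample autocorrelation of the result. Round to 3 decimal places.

First differences Δx: -9, 16, -6, 11, 1, -6, -10, 15, -14
Mean of differences = -0.2222
Numerator Σ(Δx_t−Δx̄)(Δx_{t+1}−Δx̄) = -596.3827
Denominator Σ(Δx_t−Δx̄)² = 1051.5556
r_1(Δx) = -596.3827 / 1051.5556 = -0.567

-0.567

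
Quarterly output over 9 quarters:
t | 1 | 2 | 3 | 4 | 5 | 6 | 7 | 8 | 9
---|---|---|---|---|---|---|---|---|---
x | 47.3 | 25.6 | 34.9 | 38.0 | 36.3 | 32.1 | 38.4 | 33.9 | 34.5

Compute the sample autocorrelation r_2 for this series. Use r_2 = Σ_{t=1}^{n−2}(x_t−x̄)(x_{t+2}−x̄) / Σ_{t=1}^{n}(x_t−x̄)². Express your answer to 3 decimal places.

-0.136

Mean x̄ = (47.3 + 25.6 + 34.9 + 38.0 + 36.3 + 32.1 + 38.4 + 33.9 + 34.5)/9 = 35.6667
Σ(x_t−x̄)(x_{t+2}−x̄) = (-8.9189) + (-23.4889) + (-0.4856) + (-8.3222) + (1.7311) + (6.3011) + (-3.1889) = -36.3722
Denominator Σ(x_t−x̄)² = 267.7800
r_2 = -36.3722 / 267.7800 = -0.136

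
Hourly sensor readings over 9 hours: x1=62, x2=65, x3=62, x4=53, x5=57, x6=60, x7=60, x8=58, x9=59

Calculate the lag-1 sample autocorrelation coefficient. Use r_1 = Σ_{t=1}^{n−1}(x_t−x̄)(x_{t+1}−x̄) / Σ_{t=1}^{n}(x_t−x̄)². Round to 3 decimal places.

0.282

Mean x̄ = (62 + 65 + 62 + 53 + 57 + 60 + 60 + 58 + 59)/9 = 59.5556
Numerator Σ_{t=1}^{8}(x_t−x̄)(x_{t+1}−x̄) = 26.5802
Denominator Σ(x_t−x̄)² = 94.2222
r_1 = 26.5802 / 94.2222 = 0.282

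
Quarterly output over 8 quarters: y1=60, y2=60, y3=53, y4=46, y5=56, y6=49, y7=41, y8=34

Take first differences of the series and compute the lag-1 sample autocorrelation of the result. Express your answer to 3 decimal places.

-0.241

First differences Δy: 0, -7, -7, 10, -7, -8, -7
Mean of differences = -3.7143
Numerator Σ(Δy_t−Δȳ)(Δy_{t+1}−Δȳ) = -63.3673
Denominator Σ(Δy_t−Δȳ)² = 263.4286
r_1(Δy) = -63.3673 / 263.4286 = -0.241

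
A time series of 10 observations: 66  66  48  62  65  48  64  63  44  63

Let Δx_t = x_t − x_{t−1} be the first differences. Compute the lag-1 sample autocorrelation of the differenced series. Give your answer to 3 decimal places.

-0.500

First differences Δx: 0, -18, 14, 3, -17, 16, -1, -19, 19
Mean of differences = -0.3333
Numerator Σ(Δx_t−Δx̄)(Δx_{t+1}−Δx̄) = -898.4444
Denominator Σ(Δx_t−Δx̄)² = 1796.0000
r_1(Δx) = -898.4444 / 1796.0000 = -0.500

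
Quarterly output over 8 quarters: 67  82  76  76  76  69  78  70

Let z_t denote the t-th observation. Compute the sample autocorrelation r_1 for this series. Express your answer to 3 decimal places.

-0.448

Mean z̄ = (67 + 82 + 76 + 76 + 76 + 69 + 78 + 70)/8 = 74.2500
Numerator Σ_{t=1}^{7}(z_t−z̄)(z_{t+1}−z̄) = -81.3125
Denominator Σ(z_t−z̄)² = 181.5000
r_1 = -81.3125 / 181.5000 = -0.448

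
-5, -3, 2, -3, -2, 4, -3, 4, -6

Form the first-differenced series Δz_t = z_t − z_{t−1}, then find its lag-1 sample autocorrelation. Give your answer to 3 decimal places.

-0.603

First differences Δz: 2, 5, -5, 1, 6, -7, 7, -10
Mean of differences = -0.1250
Numerator Σ(Δz_t−Δz̄)(Δz_{t+1}−Δz̄) = -174.1406
Denominator Σ(Δz_t−Δz̄)² = 288.8750
r_1(Δz) = -174.1406 / 288.8750 = -0.603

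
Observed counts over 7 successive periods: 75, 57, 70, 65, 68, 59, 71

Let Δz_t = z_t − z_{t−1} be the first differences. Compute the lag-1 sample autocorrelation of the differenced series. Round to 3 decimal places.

First differences Δz: -18, 13, -5, 3, -9, 12
Mean of differences = -0.6667
Numerator Σ(Δz_t−Δz̄)(Δz_{t+1}−Δz̄) = -448.1111
Denominator Σ(Δz_t−Δz̄)² = 749.3333
r_1(Δz) = -448.1111 / 749.3333 = -0.598

-0.598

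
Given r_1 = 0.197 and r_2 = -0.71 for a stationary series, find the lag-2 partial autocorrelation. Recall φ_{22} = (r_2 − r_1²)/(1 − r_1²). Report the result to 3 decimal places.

φ_{22} = (r_2 − r_1²) / (1 − r_1²)
r_1² = (0.197)² = 0.038809
Numerator = -0.71 − 0.0388 = -0.7488; denominator = 1 − 0.0388 = 0.9612
φ_{22} = -0.7488 / 0.9612 = -0.779

-0.779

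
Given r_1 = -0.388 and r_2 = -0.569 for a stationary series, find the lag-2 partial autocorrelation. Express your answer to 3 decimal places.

-0.847

φ_{22} = (r_2 − r_1²) / (1 − r_1²)
r_1² = (-0.388)² = 0.150544
Numerator = -0.569 − 0.1505 = -0.7195; denominator = 1 − 0.1505 = 0.8495
φ_{22} = -0.7195 / 0.8495 = -0.847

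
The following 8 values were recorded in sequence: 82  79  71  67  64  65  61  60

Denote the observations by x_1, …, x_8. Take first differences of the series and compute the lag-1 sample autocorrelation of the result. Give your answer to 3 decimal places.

First differences Δx: -3, -8, -4, -3, 1, -4, -1
Mean of differences = -3.1429
Numerator Σ(Δx_t−Δx̄)(Δx_{t+1}−Δx̄) = -1.4490
Denominator Σ(Δx_t−Δx̄)² = 46.8571
r_1(Δx) = -1.4490 / 46.8571 = -0.031

-0.031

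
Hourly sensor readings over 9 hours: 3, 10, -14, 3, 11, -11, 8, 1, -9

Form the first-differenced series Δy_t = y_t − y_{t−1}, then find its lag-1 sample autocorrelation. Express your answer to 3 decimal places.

First differences Δy: 7, -24, 17, 8, -22, 19, -7, -10
Mean of differences = -1.5000
Numerator Σ(Δy_t−Δȳ)(Δy_{t+1}−Δȳ) = -1112.7500
Denominator Σ(Δy_t−Δȳ)² = 1954.0000
r_1(Δy) = -1112.7500 / 1954.0000 = -0.569

-0.569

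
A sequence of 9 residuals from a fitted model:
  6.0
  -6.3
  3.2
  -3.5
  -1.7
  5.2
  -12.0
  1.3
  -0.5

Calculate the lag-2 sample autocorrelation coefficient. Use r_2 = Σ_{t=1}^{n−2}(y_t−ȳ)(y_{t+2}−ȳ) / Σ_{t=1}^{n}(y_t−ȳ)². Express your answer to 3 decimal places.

0.154

Mean ȳ = (6.0 − 6.3 + 3.2 − 3.5 − 1.7 + 5.2 − 12.0 + 1.3 − 0.5)/9 = -0.9222
Σ(y_t−ȳ)(y_{t+2}−ȳ) = (28.5349) + (13.8627) + (-3.2062) + (-15.7817) + (8.6160) + (13.6049) + (-4.6773) = 40.9535
Denominator Σ(y_t−ȳ)² = 266.3956
r_2 = 40.9535 / 266.3956 = 0.154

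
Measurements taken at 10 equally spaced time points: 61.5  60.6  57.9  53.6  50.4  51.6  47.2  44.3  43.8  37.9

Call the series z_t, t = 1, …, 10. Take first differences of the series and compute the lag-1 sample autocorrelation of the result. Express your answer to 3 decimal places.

First differences Δz: -0.9, -2.7, -4.3, -3.2, 1.2, -4.4, -2.9, -0.5, -5.9
Mean of differences = -2.6222
Numerator Σ(Δz_t−Δz̄)(Δz_{t+1}−Δz̄) = -15.0894
Denominator Σ(Δz_t−Δz̄)² = 39.2156
r_1(Δz) = -15.0894 / 39.2156 = -0.385

-0.385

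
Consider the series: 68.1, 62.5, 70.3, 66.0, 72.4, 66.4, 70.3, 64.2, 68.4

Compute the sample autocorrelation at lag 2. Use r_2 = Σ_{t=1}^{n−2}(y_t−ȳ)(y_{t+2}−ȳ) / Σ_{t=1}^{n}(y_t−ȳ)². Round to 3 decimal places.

Mean ȳ = (68.1 + 62.5 + 70.3 + 66.0 + 72.4 + 66.4 + 70.3 + 64.2 + 68.4)/9 = 67.6222
Numerator Σ_{t=1}^{7}(y_t−ȳ)(y_{t+2}−ȳ) = 43.4246
Denominator Σ(y_t−ȳ)² = 80.0756
r_2 = 43.4246 / 80.0756 = 0.542

0.542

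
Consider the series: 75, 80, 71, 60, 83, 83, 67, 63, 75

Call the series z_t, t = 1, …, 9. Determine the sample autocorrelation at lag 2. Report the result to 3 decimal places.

Mean z̄ = (75 + 80 + 71 + 60 + 83 + 83 + 67 + 63 + 75)/9 = 73.0000
Σ(z_t−z̄)(z_{t+2}−z̄) = (-4.0000) + (-91.0000) + (-20.0000) + (-130.0000) + (-60.0000) + (-100.0000) + (-12.0000) = -417.0000
Denominator Σ(z_t−z̄)² = 566.0000
r_2 = -417.0000 / 566.0000 = -0.737

-0.737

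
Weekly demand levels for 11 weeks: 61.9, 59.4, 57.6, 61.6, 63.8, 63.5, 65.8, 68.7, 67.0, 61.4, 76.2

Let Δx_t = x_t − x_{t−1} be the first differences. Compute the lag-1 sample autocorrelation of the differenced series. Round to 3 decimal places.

-0.259

First differences Δx: -2.5, -1.8, 4.0, 2.2, -0.3, 2.3, 2.9, -1.7, -5.6, 14.8
Mean of differences = 1.4300
Numerator Σ(Δx_t−Δx̄)(Δx_{t+1}−Δx̄) = -71.7749
Denominator Σ(Δx_t−Δx̄)² = 276.9610
r_1(Δx) = -71.7749 / 276.9610 = -0.259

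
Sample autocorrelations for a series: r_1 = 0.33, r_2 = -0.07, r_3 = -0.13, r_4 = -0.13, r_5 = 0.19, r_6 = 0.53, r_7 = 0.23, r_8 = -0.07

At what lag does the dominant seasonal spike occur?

The largest autocorrelation is r_6 = 0.53; the remaining lags stay at or below 0.33.
The dominant spike at lag 6 indicates a seasonal period of 6.

6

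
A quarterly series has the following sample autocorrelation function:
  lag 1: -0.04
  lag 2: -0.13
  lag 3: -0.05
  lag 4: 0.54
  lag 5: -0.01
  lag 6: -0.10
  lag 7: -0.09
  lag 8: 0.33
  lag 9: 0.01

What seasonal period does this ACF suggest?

The largest autocorrelation is r_4 = 0.54, with a weaker echo at lag 8 (0.33); the remaining lags stay at or below 0.01.
The dominant spike at lag 4 indicates a seasonal period of 4.

4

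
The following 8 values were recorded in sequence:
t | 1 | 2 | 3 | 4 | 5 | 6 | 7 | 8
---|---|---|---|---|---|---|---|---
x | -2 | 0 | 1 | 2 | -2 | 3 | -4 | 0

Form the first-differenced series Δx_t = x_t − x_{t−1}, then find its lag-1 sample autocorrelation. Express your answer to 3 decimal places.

First differences Δx: 2, 1, 1, -4, 5, -7, 4
Mean of differences = 0.2857
Numerator Σ(Δx_t−Δx̄)(Δx_{t+1}−Δx̄) = -82.9388
Denominator Σ(Δx_t−Δx̄)² = 111.4286
r_1(Δx) = -82.9388 / 111.4286 = -0.744

-0.744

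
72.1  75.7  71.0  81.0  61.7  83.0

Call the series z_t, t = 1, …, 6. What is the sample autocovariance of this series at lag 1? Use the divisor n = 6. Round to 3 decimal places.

-37.598

Mean z̄ = (72.1 + 75.7 + 71.0 + 81.0 + 61.7 + 83.0)/6 = 74.0833
Deviations: -1.9833, 1.6167, -3.0833, 6.9167, -12.3833, 8.9167
Σ_{t=1}^{5}(z_t−z̄)(z_{t+1}−z̄) = -225.5869
γ_1 = -225.5869 / 6 = -37.598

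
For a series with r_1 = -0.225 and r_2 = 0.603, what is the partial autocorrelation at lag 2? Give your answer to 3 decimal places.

0.582

φ_{22} = (r_2 − r_1²) / (1 − r_1²)
r_1² = (-0.225)² = 0.050625
Numerator = 0.603 − 0.0506 = 0.5524; denominator = 1 − 0.0506 = 0.9494
φ_{22} = 0.5524 / 0.9494 = 0.582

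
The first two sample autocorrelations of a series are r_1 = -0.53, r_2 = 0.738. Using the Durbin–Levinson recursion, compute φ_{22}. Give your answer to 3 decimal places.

0.636

φ_{22} = (r_2 − r_1²) / (1 − r_1²)
r_1² = (-0.53)² = 0.2809
Numerator = 0.738 − 0.2809 = 0.4571; denominator = 1 − 0.2809 = 0.7191
φ_{22} = 0.4571 / 0.7191 = 0.636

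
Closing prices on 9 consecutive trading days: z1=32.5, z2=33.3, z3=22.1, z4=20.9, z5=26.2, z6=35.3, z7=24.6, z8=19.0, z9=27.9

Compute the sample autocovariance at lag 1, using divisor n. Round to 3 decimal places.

2.551

Mean z̄ = (32.5 + 33.3 + 22.1 + 20.9 + 26.2 + 35.3 + 24.6 + 19.0 + 27.9)/9 = 26.8667
Σ_{t=1}^{8}(z_t−z̄)(z_{t+1}−z̄) = 22.9589
γ_1 = 22.9589 / 9 = 2.551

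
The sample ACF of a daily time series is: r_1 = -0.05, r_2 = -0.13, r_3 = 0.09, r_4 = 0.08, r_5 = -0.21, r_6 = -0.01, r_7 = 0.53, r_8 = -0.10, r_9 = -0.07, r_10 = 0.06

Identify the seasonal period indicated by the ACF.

7

The largest autocorrelation is r_7 = 0.53; the remaining lags stay at or below 0.09.
The dominant spike at lag 7 indicates a seasonal period of 7.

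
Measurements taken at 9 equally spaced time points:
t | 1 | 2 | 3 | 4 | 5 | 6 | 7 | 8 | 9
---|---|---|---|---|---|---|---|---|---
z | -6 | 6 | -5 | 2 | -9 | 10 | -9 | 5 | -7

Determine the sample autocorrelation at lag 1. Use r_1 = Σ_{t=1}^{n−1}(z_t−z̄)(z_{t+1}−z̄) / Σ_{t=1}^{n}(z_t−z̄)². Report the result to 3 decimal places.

Mean z̄ = (-6 + 6 − 5 + 2 − 9 + 10 − 9 + 5 − 7)/9 = -1.4444
Numerator Σ_{t=1}^{8}(z_t−z̄)(z_{t+1}−z̄) = -356.0864
Denominator Σ(z_t−z̄)² = 418.2222
r_1 = -356.0864 / 418.2222 = -0.851

-0.851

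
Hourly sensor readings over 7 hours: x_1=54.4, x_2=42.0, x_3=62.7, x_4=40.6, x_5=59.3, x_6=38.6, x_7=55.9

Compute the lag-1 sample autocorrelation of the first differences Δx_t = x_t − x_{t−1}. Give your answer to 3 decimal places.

First differences Δx: -12.4, 20.7, -22.1, 18.7, -20.7, 17.3
Mean of differences = 0.2500
Numerator Σ(Δx_t−Δx̄)(Δx_{t+1}−Δx̄) = -1871.8325
Denominator Σ(Δx_t−Δx̄)² = 2147.7550
r_1(Δx) = -1871.8325 / 2147.7550 = -0.872

-0.872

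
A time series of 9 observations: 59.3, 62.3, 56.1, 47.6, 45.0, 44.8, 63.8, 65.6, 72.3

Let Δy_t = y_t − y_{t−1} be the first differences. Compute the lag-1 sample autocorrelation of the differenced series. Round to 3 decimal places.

First differences Δy: 3.0, -6.2, -8.5, -2.6, -0.2, 19.0, 1.8, 6.7
Mean of differences = 1.6250
Numerator Σ(Δy_t−Δȳ)(Δy_{t+1}−Δȳ) = 91.1769
Denominator Σ(Δy_t−Δȳ)² = 514.4950
r_1(Δy) = 91.1769 / 514.4950 = 0.177

0.177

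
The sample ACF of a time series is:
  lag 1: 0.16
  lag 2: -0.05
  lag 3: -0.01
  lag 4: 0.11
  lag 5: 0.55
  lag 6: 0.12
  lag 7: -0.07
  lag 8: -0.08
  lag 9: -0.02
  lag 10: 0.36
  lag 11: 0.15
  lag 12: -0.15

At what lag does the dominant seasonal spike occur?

The largest autocorrelation is r_5 = 0.55, with a weaker echo at lag 10 (0.36); the remaining lags stay at or below 0.16.
The dominant spike at lag 5 indicates a seasonal period of 5.

5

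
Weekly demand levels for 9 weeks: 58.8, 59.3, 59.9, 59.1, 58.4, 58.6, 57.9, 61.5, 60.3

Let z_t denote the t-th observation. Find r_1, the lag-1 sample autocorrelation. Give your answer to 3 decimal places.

0.081

Mean z̄ = (58.8 + 59.3 + 59.9 + 59.1 + 58.4 + 58.6 + 57.9 + 61.5 + 60.3)/9 = 59.3111
Numerator Σ_{t=1}^{8}(z_t−z̄)(z_{t+1}−z̄) = 0.7943
Denominator Σ(z_t−z̄)² = 9.7489
r_1 = 0.7943 / 9.7489 = 0.081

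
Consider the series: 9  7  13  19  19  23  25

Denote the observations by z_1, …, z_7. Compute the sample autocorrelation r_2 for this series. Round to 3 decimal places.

0.110

Mean z̄ = (9 + 7 + 13 + 19 + 19 + 23 + 25)/7 = 16.4286
Deviations from mean: -7.4286, -9.4286, -3.4286, 2.5714, 2.5714, 6.5714, 8.5714
Σ(z_t−z̄)(z_{t+2}−z̄) = (25.4694) + (-24.2449) + (-8.8163) + (16.8980) + (22.0408) = 31.3469
Denominator Σ(z_t−z̄)² = 285.7143
r_2 = 31.3469 / 285.7143 = 0.110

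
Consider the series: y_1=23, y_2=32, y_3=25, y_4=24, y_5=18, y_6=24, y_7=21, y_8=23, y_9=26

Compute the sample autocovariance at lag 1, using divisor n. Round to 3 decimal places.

Mean ȳ = (23 + 32 + 25 + 24 + 18 + 24 + 21 + 23 + 26)/9 = 24.0000
Σ_{t=1}^{8}(y_t−ȳ)(y_{t+1}−ȳ) = 1.0000
γ_1 = 1.0000 / 9 = 0.111

0.111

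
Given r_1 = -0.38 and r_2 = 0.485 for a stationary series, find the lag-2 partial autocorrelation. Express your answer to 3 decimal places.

φ_{22} = (r_2 − r_1²) / (1 − r_1²)
r_1² = (-0.38)² = 0.1444
Numerator = 0.485 − 0.1444 = 0.3406; denominator = 1 − 0.1444 = 0.8556
φ_{22} = 0.3406 / 0.8556 = 0.398

0.398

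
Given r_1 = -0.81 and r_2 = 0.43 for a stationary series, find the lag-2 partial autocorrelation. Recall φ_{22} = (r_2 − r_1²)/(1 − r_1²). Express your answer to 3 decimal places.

-0.657

φ_{22} = (r_2 − r_1²) / (1 − r_1²)
r_1² = (-0.81)² = 0.6561
Numerator = 0.43 − 0.6561 = -0.2261; denominator = 1 − 0.6561 = 0.3439
φ_{22} = -0.2261 / 0.3439 = -0.657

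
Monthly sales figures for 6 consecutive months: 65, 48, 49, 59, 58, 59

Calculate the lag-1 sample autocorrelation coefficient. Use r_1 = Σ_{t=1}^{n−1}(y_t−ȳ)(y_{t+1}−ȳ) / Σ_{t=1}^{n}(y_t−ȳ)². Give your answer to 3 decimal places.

Mean ȳ = (65 + 48 + 49 + 59 + 58 + 59)/6 = 56.3333
Deviations from mean: 8.6667, -8.3333, -7.3333, 2.6667, 1.6667, 2.6667
Σ(y_t−ȳ)(y_{t+1}−ȳ) = (-72.2222) + (61.1111) + (-19.5556) + (4.4444) + (4.4444) = -21.7778
Denominator Σ(y_t−ȳ)² = 215.3333
r_1 = -21.7778 / 215.3333 = -0.101

-0.101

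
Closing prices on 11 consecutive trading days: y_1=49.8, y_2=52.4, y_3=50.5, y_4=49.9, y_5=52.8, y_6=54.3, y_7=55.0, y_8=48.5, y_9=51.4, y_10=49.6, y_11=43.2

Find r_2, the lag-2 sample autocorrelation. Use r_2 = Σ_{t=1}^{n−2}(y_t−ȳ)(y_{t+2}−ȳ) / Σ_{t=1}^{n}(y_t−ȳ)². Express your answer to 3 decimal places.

Mean ȳ = (49.8 + 52.4 + 50.5 + 49.9 + 52.8 + 54.3 + 55.0 + 48.5 + 51.4 + 49.6 + 43.2)/11 = 50.6727
Numerator Σ_{t=1}^{9}(y_t−ȳ)(y_{t+2}−ȳ) = -2.9869
Denominator Σ(y_t−ȳ)² = 103.0218
r_2 = -2.9869 / 103.0218 = -0.029

-0.029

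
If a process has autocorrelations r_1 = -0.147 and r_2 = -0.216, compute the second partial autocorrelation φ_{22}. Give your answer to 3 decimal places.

-0.243

φ_{22} = (r_2 − r_1²) / (1 − r_1²)
r_1² = (-0.147)² = 0.021609
Numerator = -0.216 − 0.0216 = -0.2376; denominator = 1 − 0.0216 = 0.9784
φ_{22} = -0.2376 / 0.9784 = -0.243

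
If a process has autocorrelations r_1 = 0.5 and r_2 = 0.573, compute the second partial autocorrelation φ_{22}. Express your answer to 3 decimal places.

0.431

φ_{22} = (r_2 − r_1²) / (1 − r_1²)
r_1² = (0.5)² = 0.25
Numerator = 0.573 − 0.2500 = 0.3230; denominator = 1 − 0.2500 = 0.7500
φ_{22} = 0.3230 / 0.7500 = 0.431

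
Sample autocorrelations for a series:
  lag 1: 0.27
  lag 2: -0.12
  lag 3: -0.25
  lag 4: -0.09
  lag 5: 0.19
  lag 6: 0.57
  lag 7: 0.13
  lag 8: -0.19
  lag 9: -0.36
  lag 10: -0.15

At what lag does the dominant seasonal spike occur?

6

The largest autocorrelation is r_6 = 0.57; the remaining lags stay at or below 0.27.
The dominant spike at lag 6 indicates a seasonal period of 6.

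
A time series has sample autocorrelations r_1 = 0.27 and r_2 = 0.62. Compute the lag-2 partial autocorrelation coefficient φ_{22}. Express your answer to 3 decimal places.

φ_{22} = (r_2 − r_1²) / (1 − r_1²)
r_1² = (0.27)² = 0.0729
Numerator = 0.62 − 0.0729 = 0.5471; denominator = 1 − 0.0729 = 0.9271
φ_{22} = 0.5471 / 0.9271 = 0.590

0.590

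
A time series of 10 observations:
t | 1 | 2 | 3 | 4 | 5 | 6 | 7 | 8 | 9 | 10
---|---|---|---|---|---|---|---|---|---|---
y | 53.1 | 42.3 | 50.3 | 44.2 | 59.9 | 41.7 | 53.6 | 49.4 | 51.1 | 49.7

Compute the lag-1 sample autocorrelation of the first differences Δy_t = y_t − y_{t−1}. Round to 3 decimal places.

-0.824

First differences Δy: -10.8, 8.0, -6.1, 15.7, -18.2, 11.9, -4.2, 1.7, -1.4
Mean of differences = -0.3778
Numerator Σ(Δy_t−Δȳ)(Δy_{t+1}−Δȳ) = -789.6083
Denominator Σ(Δy_t−Δȳ)² = 958.3956
r_1(Δy) = -789.6083 / 958.3956 = -0.824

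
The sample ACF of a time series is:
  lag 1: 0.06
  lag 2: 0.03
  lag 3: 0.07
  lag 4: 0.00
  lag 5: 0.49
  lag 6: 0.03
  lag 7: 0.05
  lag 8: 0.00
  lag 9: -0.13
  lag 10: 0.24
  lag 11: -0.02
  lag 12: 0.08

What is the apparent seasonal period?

5

The largest autocorrelation is r_5 = 0.49, with a weaker echo at lag 10 (0.24); the remaining lags stay at or below 0.08.
The dominant spike at lag 5 indicates a seasonal period of 5.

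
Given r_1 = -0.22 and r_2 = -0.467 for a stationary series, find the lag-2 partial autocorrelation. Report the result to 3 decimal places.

-0.542

φ_{22} = (r_2 − r_1²) / (1 − r_1²)
r_1² = (-0.22)² = 0.0484
Numerator = -0.467 − 0.0484 = -0.5154; denominator = 1 − 0.0484 = 0.9516
φ_{22} = -0.5154 / 0.9516 = -0.542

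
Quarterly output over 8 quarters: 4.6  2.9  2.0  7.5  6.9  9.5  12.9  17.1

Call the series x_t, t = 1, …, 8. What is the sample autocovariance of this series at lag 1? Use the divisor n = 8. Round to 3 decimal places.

Mean x̄ = (4.6 + 2.9 + 2.0 + 7.5 + 6.9 + 9.5 + 12.9 + 17.1)/8 = 7.9250
Σ_{t=1}^{7}(x_t−x̄)(x_{t+1}−x̄) = 101.3019
γ_1 = 101.3019 / 8 = 12.663

12.663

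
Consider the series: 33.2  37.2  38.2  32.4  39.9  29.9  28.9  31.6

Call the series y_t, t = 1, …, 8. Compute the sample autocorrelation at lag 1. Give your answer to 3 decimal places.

Mean ȳ = (33.2 + 37.2 + 38.2 + 32.4 + 39.9 + 29.9 + 28.9 + 31.6)/8 = 33.9125
Deviations from mean: -0.7125, 3.2875, 4.2875, -1.5125, 5.9875, -4.0125, -5.0125, -2.3125
Numerator Σ_{t=1}^{7}(y_t−ȳ)(y_{t+1}−ȳ) = 3.8911
Denominator Σ(y_t−ȳ)² = 114.4088
r_1 = 3.8911 / 114.4088 = 0.034

0.034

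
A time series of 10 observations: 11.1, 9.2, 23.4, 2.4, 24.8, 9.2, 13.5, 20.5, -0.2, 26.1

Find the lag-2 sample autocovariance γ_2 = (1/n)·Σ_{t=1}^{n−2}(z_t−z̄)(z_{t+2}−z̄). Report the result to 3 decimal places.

23.477

Mean z̄ = (11.1 + 9.2 + 23.4 + 2.4 + 24.8 + 9.2 + 13.5 + 20.5 − 0.2 + 26.1)/10 = 14.0000
Σ_{t=1}^{8}(z_t−z̄)(z_{t+2}−z̄) = 234.7700
γ_2 = 234.7700 / 10 = 23.477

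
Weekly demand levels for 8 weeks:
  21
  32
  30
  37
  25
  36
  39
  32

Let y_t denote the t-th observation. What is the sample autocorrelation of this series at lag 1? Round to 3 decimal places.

-0.159

Mean ȳ = (21 + 32 + 30 + 37 + 25 + 36 + 39 + 32)/8 = 31.5000
Σ(y_t−ȳ)(y_{t+1}−ȳ) = (-5.2500) + (-0.7500) + (-8.2500) + (-35.7500) + (-29.2500) + (33.7500) + (3.7500) = -41.7500
Denominator Σ(y_t−ȳ)² = 262.0000
r_1 = -41.7500 / 262.0000 = -0.159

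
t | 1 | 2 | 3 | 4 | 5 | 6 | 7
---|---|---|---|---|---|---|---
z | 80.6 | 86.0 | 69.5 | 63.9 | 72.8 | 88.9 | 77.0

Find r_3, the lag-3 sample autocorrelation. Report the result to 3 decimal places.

-0.363

Mean z̄ = (80.6 + 86.0 + 69.5 + 63.9 + 72.8 + 88.9 + 77.0)/7 = 76.9571
Numerator Σ_{t=1}^{4}(z_t−z̄)(z_{t+3}−z̄) = -174.7769
Denominator Σ(z_t−z̄)² = 481.0571
r_3 = -174.7769 / 481.0571 = -0.363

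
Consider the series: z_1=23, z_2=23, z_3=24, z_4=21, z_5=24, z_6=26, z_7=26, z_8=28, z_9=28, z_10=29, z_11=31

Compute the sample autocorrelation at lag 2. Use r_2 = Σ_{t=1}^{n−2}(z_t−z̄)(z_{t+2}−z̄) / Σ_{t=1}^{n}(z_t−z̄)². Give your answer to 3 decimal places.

Mean z̄ = (23 + 23 + 24 + 21 + 24 + 26 + 26 + 28 + 28 + 29 + 31)/11 = 25.7273
Numerator Σ_{t=1}^{9}(z_t−z̄)(z_{t+2}−z̄) = 39.4876
Denominator Σ(z_t−z̄)² = 92.1818
r_2 = 39.4876 / 92.1818 = 0.428

0.428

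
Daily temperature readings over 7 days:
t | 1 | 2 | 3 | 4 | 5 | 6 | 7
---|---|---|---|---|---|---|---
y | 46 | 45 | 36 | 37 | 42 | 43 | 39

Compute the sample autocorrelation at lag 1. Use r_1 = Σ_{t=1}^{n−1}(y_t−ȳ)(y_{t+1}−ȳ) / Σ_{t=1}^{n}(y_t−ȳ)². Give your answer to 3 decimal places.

Mean ȳ = (46 + 45 + 36 + 37 + 42 + 43 + 39)/7 = 41.1429
Deviations from mean: 4.8571, 3.8571, -5.1429, -4.1429, 0.8571, 1.8571, -2.1429
Σ(y_t−ȳ)(y_{t+1}−ȳ) = (18.7347) + (-19.8367) + (21.3061) + (-3.5510) + (1.5918) + (-3.9796) = 14.2653
Denominator Σ(y_t−ȳ)² = 90.8571
r_1 = 14.2653 / 90.8571 = 0.157

0.157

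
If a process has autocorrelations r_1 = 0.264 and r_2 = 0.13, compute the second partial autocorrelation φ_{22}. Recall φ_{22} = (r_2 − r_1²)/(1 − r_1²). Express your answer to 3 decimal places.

0.065

φ_{22} = (r_2 − r_1²) / (1 − r_1²)
r_1² = (0.264)² = 0.069696
Numerator = 0.13 − 0.0697 = 0.0603; denominator = 1 − 0.0697 = 0.9303
φ_{22} = 0.0603 / 0.9303 = 0.065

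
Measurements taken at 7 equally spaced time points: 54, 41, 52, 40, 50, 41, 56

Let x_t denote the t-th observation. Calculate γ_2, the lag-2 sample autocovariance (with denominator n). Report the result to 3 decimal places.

Mean x̄ = (54 + 41 + 52 + 40 + 50 + 41 + 56)/7 = 47.7143
Deviations: 6.2857, -6.7143, 4.2857, -7.7143, 2.2857, -6.7143, 8.2857
Σ_{t=1}^{5}(x_t−x̄)(x_{t+2}−x̄) = 159.2653
γ_2 = 159.2653 / 7 = 22.752

22.752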